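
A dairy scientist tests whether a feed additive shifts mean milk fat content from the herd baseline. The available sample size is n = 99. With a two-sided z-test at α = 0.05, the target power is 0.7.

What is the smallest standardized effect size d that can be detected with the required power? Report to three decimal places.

d ≈ 0.250

Need Φ(δ − 1.960) = 0.7, so δ = 1.960 + 0.524 = 2.484.
(The second rejection-region term Φ(−δ − z_{α/2}) is negligible and dropped.)
δ = d·√n ⇒ d = δ/√n = 2.484/√99 = 0.2497.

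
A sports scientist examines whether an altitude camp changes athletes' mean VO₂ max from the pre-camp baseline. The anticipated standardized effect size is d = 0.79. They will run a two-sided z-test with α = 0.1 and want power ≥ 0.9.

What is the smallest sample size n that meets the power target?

Set Φ(δ − 1.645) = 0.9; then δ − 1.645 = Φ⁻¹(0.9) = 1.282, giving δ = 2.926.
(For δ > 0 the lower-tail rejection region contributes negligibly to power, so the one-term inversion is standard.)
δ = d·√n ⇒ n = (δ/d)² = (2.926 / 0.79)² = 13.72.
Rounding up, n = 14.

n = 14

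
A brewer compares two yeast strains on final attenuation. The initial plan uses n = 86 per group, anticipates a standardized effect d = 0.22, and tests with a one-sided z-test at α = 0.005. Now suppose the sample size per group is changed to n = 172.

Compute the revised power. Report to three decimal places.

Power ≈ 0.296

With n = 172 per group: δ = d·√(n/2) = 0.22 × √(172/2) = 2.0402. Critical value z_{0.005} = 2.576.
Revised power = P(Z > 2.576 − δ) = Φ(-0.536) = 0.2961.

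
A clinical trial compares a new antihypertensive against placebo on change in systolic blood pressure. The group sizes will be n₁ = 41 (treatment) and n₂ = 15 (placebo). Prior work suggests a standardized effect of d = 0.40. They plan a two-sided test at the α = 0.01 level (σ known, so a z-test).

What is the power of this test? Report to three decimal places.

Power ≈ 0.106

Noncentrality parameter: δ = d / √(1/n₁ + 1/n₂) = 0.40 / √(1/41 + 1/15) = 1.3256
Critical value for a two-sided test at α = 0.01: z_{α/2} = 2.576.
Power = Φ(δ − 2.576) + Φ(−δ − 2.576) = Φ(-1.250) + Φ(-3.901) = 0.1056 + 0.0000 = 0.1057.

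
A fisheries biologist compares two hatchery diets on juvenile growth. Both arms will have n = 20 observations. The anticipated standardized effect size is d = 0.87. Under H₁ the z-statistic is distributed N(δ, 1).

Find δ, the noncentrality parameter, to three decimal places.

δ ≈ 2.751

The noncentrality parameter scales effect size by the design's sample-size factor: δ = d·√(n/2) = 0.87 × √(20/2) = 2.7512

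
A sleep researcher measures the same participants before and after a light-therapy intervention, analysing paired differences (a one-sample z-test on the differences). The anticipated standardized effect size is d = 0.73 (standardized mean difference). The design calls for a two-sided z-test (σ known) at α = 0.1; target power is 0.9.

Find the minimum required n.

For power 0.9 need Φ(δ − z_{0.05}) = 0.9, so δ = z_{0.05} + z_{0.10} = 1.645 + 1.282 = 2.926.
(The Φ(−δ − z_{α/2}) term is vanishingly small for δ > 0 and is dropped in the standard sample-size formula.)
δ = d·√n ⇒ n = (δ/d)² = (2.926 / 0.73)² = 16.07.
Round up to the next whole unit.

n = 17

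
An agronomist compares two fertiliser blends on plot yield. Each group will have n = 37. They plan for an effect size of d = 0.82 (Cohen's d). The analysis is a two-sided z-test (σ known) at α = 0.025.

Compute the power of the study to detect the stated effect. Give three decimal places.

Noncentrality parameter: δ = d·√(n/2) = 0.82 × √(37/2) = 3.5270
Critical value for a two-sided test at α = 0.025: z_{α/2} = 2.241.
Power = Φ(δ − 2.241) + Φ(−δ − 2.241) = Φ(1.286) + Φ(-5.768) = 0.9007 + 0.0000 = 0.9007.

Power ≈ 0.901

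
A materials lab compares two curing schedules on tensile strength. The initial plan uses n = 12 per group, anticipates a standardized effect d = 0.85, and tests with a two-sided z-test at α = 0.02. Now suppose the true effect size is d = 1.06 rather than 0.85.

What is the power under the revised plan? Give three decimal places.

With d = 1.06: δ = d·√(n/2) = 1.06 × √(12/2) = 2.5965. Critical value z_{0.01} = 2.326.
Revised power = Φ(δ − 2.326) + Φ(−δ − 2.326) = Φ(0.270) + Φ(-4.923) = 0.6065 + 0.0000 = 0.6065.

Power ≈ 0.606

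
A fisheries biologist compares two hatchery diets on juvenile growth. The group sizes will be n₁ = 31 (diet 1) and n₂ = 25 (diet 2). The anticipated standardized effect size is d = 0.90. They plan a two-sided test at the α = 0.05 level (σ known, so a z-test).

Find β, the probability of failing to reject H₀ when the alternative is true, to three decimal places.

Noncentrality parameter: δ = d / √(1/n₁ + 1/n₂) = 0.90 / √(1/31 + 1/25) = 3.3481
Critical value for a two-sided test at α = 0.05: z_{α/2} = 1.960.
Power = Φ(δ − 1.960) + Φ(−δ − 1.960) = Φ(1.388) + Φ(-5.308) = 0.9175 + 0.0000 = 0.9175.
Type II error: β = 1 − power = 1 − 0.9175 = 0.0825.

β ≈ 0.083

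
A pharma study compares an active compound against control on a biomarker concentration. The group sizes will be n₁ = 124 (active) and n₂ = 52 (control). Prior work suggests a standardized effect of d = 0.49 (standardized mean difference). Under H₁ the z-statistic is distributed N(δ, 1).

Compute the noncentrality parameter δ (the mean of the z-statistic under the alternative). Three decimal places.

δ = d / √(1/n₁ + 1/n₂) = 0.49 / √(1/124 + 1/52) = 2.9659

δ ≈ 2.966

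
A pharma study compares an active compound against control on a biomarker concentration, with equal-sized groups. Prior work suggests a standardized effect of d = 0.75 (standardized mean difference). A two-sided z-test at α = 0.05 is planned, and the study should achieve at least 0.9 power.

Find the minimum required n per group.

Set Φ(δ − 1.960) = 0.9; then δ − 1.960 = Φ⁻¹(0.9) = 1.282, giving δ = 3.242.
(Ignoring the negligible lower-tail rejection probability gives the usual closed-form inversion.)
δ = d·√(n/2) ⇒ n = 2(δ/d)² = 2 × (3.242 / 0.75)² = 37.36.
Rounding up, n = 38 per group.

n = 38 per group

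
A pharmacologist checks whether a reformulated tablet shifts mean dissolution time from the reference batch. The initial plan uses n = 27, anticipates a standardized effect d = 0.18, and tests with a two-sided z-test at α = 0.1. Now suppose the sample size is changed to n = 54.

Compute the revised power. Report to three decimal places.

With n = 54: δ = d·√n = 0.18 × √54 = 1.3227. Critical value z_{0.05} = 1.645.
Revised power = Φ(δ − 1.645) + Φ(−δ − 1.645) = Φ(-0.322) + Φ(-2.968) = 0.3737 + 0.0015 = 0.3752.

Power ≈ 0.375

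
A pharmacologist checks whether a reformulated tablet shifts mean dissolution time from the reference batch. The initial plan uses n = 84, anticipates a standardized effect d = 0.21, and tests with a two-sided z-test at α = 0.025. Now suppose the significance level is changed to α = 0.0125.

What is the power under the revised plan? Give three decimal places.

Power ≈ 0.283

δ = d·√n = 0.21 × √84 = 1.9247 (unchanged). New critical value: z_{0.0063} = 2.498.
Revised power = Φ(δ − 2.498) + Φ(−δ − 2.498) = Φ(-0.573) + Φ(-4.422) = 0.2833 + 0.0000 = 0.2833.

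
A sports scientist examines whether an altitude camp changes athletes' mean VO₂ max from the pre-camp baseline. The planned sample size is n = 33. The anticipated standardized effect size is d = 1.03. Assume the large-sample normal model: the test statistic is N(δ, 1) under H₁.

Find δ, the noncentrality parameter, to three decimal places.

δ ≈ 5.917

The noncentrality parameter scales effect size by the design's sample-size factor: δ = d·√n = 1.03 × √33 = 5.9169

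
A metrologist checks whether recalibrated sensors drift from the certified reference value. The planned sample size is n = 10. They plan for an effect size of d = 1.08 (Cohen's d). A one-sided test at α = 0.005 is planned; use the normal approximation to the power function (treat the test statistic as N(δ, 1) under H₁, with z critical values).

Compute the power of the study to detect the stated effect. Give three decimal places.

Noncentrality parameter: δ = d·√n = 1.08 × √10 = 3.4153
One-sided α = 0.005 → critical value z_{0.005} = 2.576.
Power = P(Z > 2.576 − δ) = Φ(0.839) = 0.7994.

Power ≈ 0.799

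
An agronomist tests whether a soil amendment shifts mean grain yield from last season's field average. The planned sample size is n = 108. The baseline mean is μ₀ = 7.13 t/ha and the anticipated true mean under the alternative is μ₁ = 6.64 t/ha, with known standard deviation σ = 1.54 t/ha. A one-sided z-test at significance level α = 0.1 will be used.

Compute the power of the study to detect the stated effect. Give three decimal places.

Standardized effect: d = |μ₁ − μ₀| / σ = |6.64 − 7.13| / 1.54 = 0.3182
Noncentrality parameter: δ = d·√n = 0.3182 × √108 = 3.3066
Critical value for a one-sided test at α = 0.1: z_α = 1.282.
Power = Φ(δ − 1.282) = Φ(2.025) = 0.9786.

Power ≈ 0.979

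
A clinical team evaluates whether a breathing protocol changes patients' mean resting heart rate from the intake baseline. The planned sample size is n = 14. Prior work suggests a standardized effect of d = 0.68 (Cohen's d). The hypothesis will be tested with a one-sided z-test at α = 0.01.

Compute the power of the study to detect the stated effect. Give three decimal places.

Power ≈ 0.586

Noncentrality parameter: δ = d·√n = 0.68 × √14 = 2.5443
One-sided α = 0.01 → critical value z_{0.01} = 2.326.
Power = Φ(δ − 2.326) = Φ(0.218) = 0.5863.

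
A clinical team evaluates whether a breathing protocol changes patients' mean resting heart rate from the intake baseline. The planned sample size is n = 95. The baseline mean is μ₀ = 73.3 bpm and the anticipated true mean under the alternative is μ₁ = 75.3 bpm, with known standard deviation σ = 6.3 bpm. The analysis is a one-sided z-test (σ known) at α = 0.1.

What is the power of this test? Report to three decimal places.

Standardized effect: d = |μ₁ − μ₀| / σ = |75.3 − 73.3| / 6.3 = 0.3175
Noncentrality parameter: δ = d·√n = 0.3175 × √95 = 3.0942
One-sided α = 0.1 → critical value z_{0.1} = 1.282.
Power = P(Z > 1.282 − δ) = Φ(1.813) = 0.9651.

Power ≈ 0.965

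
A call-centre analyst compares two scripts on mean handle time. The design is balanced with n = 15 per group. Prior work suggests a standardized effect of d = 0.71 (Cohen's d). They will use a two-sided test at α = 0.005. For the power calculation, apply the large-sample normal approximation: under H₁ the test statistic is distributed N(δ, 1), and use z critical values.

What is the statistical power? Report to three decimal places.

Noncentrality parameter: δ = d·√(n/2) = 0.71 × √(15/2) = 1.9444
Two-sided α = 0.005 → critical value z_{0.0025} = 2.807.
Power = Φ(δ − 2.807) + Φ(−δ − 2.807) = Φ(-0.863) + Φ(-4.751) = 0.1942 + 0.0000 = 0.1942.

Power ≈ 0.194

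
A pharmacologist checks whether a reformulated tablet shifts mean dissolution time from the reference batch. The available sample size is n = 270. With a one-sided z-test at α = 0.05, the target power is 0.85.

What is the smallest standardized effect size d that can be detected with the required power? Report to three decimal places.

Need Φ(δ − 1.645) = 0.85, so δ = 1.645 + 1.036 = 2.681.
δ = d·√n ⇒ d = δ/√n = 2.681/√270 = 0.1632.

d ≈ 0.163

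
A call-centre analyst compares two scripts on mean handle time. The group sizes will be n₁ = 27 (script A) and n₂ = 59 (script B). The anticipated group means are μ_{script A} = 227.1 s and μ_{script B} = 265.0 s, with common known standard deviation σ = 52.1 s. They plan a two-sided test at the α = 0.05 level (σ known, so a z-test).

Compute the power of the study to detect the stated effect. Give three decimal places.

Power ≈ 0.879

Standardized effect: d = |μ_{script A} − μ_{script B}| / σ = |227.1 − 265.0| / 52.1 = 0.7274
Noncentrality parameter: λ = d / √(1/n₁ + 1/n₂) = 0.7274 / √(1/27 + 1/59) = 3.1308
Two-sided α = 0.05 → critical value z_{0.025} = 1.960.
Power = Φ(λ − 1.960) + Φ(−λ − 1.960) = Φ(1.171) + Φ(-5.091) = 0.8792 + 0.0000 = 0.8792.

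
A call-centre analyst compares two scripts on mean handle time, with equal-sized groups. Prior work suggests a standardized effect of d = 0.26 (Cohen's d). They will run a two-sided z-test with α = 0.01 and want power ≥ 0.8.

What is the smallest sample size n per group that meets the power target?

For power 0.8 need Φ(δ − z_{0.005}) = 0.8, so δ = z_{0.005} + z_{0.20} = 2.576 + 0.842 = 3.417.
(The Φ(−δ − z_{α/2}) term is vanishingly small for δ > 0 and is dropped in the standard sample-size formula.)
δ = d·√(n/2) ⇒ n = 2(δ/d)² = 2 × (3.417 / 0.26)² = 345.53.
Rounding up, n = 346 per group.

n = 346 per group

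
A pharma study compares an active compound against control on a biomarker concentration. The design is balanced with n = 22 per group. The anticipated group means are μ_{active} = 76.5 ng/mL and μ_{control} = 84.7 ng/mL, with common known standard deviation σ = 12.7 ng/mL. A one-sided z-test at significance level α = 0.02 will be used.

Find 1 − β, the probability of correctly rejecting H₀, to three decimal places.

Standardized effect: d = |μ_{active} − μ_{control}| / σ = |76.5 − 84.7| / 12.7 = 0.6457
Noncentrality parameter: λ = d·√(n/2) = 0.6457 × √(22/2) = 2.1414
Critical value for a one-sided test at α = 0.02: z_α = 2.054.
Power = P(Z > 2.054 − λ) = Φ(0.088) = 0.5349.

Power ≈ 0.535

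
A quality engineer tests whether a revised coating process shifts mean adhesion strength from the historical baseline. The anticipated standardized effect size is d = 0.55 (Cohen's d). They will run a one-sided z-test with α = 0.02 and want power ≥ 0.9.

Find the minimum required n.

Set Φ(δ − 2.054) = 0.9; then δ − 2.054 = Φ⁻¹(0.9) = 1.282, giving δ = 3.335.
δ = d·√n ⇒ n = (δ/d)² = (3.335 / 0.55)² = 36.77.
Round up to the next whole unit.

n = 37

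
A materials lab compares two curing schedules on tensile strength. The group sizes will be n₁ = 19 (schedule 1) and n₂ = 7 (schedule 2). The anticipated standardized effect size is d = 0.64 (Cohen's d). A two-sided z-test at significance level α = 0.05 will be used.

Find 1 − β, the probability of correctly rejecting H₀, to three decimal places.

Noncentrality parameter: δ = d / √(1/n₁ + 1/n₂) = 0.64 / √(1/19 + 1/7) = 1.4475
Critical value for a two-sided test at α = 0.05: z_{α/2} = 1.960.
Power = Φ(δ − 1.960) + Φ(−δ − 1.960) = Φ(-0.512) + Φ(-3.407) = 0.3042 + 0.0003 = 0.3045.

Power ≈ 0.304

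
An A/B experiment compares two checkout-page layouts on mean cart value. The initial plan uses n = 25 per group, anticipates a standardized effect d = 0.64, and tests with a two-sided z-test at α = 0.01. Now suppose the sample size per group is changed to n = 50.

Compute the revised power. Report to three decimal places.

Power ≈ 0.734

With n = 50 per group: δ = d·√(n/2) = 0.64 × √(50/2) = 3.2000. Critical value z_{0.005} = 2.576.
Revised power = Φ(δ − 2.576) + Φ(−δ − 2.576) = Φ(0.624) + Φ(-5.776) = 0.7337 + 0.0000 = 0.7337.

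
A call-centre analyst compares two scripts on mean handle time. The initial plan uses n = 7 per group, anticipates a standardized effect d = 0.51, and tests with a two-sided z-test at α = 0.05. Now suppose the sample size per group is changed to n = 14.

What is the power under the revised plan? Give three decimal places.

With n = 14 per group: δ = d·√(n/2) = 0.51 × √(14/2) = 1.3493. Critical value z_{0.025} = 1.960.
Revised power = Φ(δ − 1.960) + Φ(−δ − 1.960) = Φ(-0.611) + Φ(-3.309) = 0.2707 + 0.0005 = 0.2712.

Power ≈ 0.271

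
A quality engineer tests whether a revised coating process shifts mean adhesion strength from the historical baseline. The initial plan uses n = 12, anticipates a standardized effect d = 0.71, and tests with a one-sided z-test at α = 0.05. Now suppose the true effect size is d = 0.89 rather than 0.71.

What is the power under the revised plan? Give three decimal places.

With d = 0.89: δ = d·√n = 0.89 × √12 = 3.0831. Critical value z_{0.05} = 1.645.
Revised power = P(Z > 1.645 − δ) = Φ(1.438) = 0.9248.

Power ≈ 0.925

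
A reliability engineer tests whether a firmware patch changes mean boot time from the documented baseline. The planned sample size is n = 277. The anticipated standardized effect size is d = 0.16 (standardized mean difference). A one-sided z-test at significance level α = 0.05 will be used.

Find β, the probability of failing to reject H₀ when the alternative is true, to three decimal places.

β ≈ 0.154

Noncentrality parameter: λ = d·√n = 0.16 × √277 = 2.6629
Critical value for a one-sided test at α = 0.05: z_α = 1.645.
Power = P(Z > 1.645 − λ) = Φ(1.018) = 0.8457.
Type II error: β = 1 − power = 1 − 0.8457 = 0.1543.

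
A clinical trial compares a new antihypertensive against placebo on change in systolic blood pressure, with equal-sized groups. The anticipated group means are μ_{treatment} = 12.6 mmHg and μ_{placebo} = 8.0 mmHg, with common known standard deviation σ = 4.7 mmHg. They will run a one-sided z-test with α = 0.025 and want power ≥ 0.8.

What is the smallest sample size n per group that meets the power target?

Standardized effect: d = |μ_{treatment} − μ_{placebo}| / σ = |12.6 − 8.0| / 4.7 = 0.9787
For power 0.8 need Φ(δ − z_{0.025}) = 0.8, so δ = z_{0.025} + z_{0.20} = 1.960 + 0.842 = 2.802.
δ = d·√(n/2) ⇒ n = 2(δ/d)² = 2 × (2.802 / 0.9787)² = 16.39.
Round up to the next whole unit.

n = 17 per group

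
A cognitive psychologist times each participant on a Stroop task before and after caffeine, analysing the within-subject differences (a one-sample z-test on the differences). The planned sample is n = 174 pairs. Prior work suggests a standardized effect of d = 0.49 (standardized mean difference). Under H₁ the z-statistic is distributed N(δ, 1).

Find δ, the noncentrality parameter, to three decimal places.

δ ≈ 6.464

δ = d·√n = 0.49 × √174 = 6.4635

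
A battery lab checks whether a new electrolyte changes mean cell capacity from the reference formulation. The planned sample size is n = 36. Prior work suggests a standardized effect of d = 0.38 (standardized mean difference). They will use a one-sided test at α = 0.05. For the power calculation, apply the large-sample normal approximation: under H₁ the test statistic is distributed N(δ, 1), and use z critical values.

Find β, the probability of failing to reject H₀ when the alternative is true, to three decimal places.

β ≈ 0.263

Noncentrality parameter: δ = d·√n = 0.38 × √36 = 2.2800
One-sided α = 0.05 → critical value z_{0.05} = 1.645.
Power = P(Z > 1.645 − δ) = Φ(0.635) = 0.7373.
Type II error: β = 1 − power = 1 − 0.7373 = 0.2627.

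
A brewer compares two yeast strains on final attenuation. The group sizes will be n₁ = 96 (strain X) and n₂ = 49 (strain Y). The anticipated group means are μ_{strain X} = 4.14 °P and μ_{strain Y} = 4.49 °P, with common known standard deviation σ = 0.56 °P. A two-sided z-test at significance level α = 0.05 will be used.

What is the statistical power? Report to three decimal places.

Standardized effect: d = |μ_{strain X} − μ_{strain Y}| / σ = |4.14 − 4.49| / 0.56 = 0.6250
Noncentrality parameter: δ = d / √(1/n₁ + 1/n₂) = 0.6250 / √(1/96 + 1/49) = 3.5598
Two-sided α = 0.05 → critical value z_{0.025} = 1.960.
Power = Φ(δ − 1.960) + Φ(−δ − 1.960) = Φ(1.600) + Φ(-5.520) = 0.9452 + 0.0000 = 0.9452.

Power ≈ 0.945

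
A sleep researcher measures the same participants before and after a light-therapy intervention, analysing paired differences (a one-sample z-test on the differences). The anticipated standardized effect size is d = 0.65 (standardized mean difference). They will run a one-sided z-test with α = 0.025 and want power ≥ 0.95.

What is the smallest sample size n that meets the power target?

For power 0.95 need Φ(δ − z_{0.025}) = 0.95, so δ = z_{0.025} + z_{0.05} = 1.960 + 1.645 = 3.605.
δ = d·√n ⇒ n = (δ/d)² = (3.605 / 0.65)² = 30.76.
Round up to the next whole unit.

n = 31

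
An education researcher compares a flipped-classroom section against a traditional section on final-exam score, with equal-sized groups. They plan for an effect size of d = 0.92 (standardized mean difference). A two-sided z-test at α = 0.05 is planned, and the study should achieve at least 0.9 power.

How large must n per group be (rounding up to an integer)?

Set Φ(δ − 1.960) = 0.9; then δ − 1.960 = Φ⁻¹(0.9) = 1.282, giving δ = 3.242.
(Ignoring the negligible lower-tail rejection probability gives the usual closed-form inversion.)
δ = d·√(n/2) ⇒ n = 2(δ/d)² = 2 × (3.242 / 0.92)² = 24.83.
Round up to the next whole unit.

n = 25 per group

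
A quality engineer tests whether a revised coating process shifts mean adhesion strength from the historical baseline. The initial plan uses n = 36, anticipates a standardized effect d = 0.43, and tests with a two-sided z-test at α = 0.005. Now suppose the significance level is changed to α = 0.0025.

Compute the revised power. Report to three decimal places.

δ = d·√n = 0.43 × √36 = 2.5800 (unchanged). New critical value: z_{0.0013} = 3.023.
Revised power = Φ(δ − 3.023) + Φ(−δ − 3.023) = Φ(-0.443) + Φ(-5.603) = 0.3288 + 0.0000 = 0.3288.

Power ≈ 0.329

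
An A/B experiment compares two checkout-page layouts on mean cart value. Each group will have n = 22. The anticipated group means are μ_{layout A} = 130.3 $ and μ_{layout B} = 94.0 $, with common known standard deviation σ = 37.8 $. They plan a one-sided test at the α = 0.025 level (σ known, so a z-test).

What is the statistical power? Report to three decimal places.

Standardized effect: d = |μ_{layout A} − μ_{layout B}| / σ = |130.3 − 94.0| / 37.8 = 0.9603
Noncentrality parameter: δ = d·√(n/2) = 0.9603 × √(22/2) = 3.1850
Critical value for a one-sided test at α = 0.025: z_α = 1.960.
Power = Φ(δ − 1.960) = Φ(1.225) = 0.8897.

Power ≈ 0.890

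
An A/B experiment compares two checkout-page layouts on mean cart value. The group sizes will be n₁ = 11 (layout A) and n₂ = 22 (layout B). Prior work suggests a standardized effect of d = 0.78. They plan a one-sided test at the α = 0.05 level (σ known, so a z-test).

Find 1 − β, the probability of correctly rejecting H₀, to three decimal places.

Power ≈ 0.680

Noncentrality parameter: δ = d / √(1/n₁ + 1/n₂) = 0.78 / √(1/11 + 1/22) = 2.1122
Critical value for a one-sided test at α = 0.05: z_α = 1.645.
Power = P(Z > 1.645 − δ) = Φ(0.467) = 0.6799.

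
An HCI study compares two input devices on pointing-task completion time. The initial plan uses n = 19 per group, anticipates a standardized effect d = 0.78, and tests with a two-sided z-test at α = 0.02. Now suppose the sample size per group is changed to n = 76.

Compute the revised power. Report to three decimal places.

With n = 76 per group: δ = d·√(n/2) = 0.78 × √(76/2) = 4.8082. Critical value z_{0.01} = 2.326.
Revised power = Φ(δ − 2.326) + Φ(−δ − 2.326) = Φ(2.482) + Φ(-7.135) = 0.9935 + 0.0000 = 0.9935.

Power ≈ 0.993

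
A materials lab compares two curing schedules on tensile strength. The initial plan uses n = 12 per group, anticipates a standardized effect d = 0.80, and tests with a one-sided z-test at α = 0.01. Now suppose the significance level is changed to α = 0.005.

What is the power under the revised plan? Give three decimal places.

δ = d·√(n/2) = 0.80 × √(12/2) = 1.9596 (unchanged). New critical value: z_{0.005} = 2.576.
Revised power = Φ(δ − 2.576) = Φ(-0.616) = 0.2689.

Power ≈ 0.269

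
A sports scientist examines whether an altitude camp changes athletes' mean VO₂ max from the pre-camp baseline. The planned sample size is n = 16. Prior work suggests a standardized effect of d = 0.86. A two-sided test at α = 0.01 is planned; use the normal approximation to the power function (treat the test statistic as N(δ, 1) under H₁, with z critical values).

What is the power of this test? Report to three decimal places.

Noncentrality parameter: δ = d·√n = 0.86 × √16 = 3.4400
Critical value for a two-sided test at α = 0.01: z_{α/2} = 2.576.
Power = Φ(δ − 2.576) + Φ(−δ − 2.576) = Φ(0.864) + Φ(-6.016) = 0.8063 + 0.0000 = 0.8063.

Power ≈ 0.806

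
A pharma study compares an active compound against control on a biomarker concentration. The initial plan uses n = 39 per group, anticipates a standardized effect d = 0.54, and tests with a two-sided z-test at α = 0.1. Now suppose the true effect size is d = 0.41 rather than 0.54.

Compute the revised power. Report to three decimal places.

Power ≈ 0.566

With d = 0.41: δ = d·√(n/2) = 0.41 × √(39/2) = 1.8105. Critical value z_{0.05} = 1.645.
Revised power = Φ(δ − 1.645) + Φ(−δ − 1.645) = Φ(0.166) + Φ(-3.455) = 0.5658 + 0.0003 = 0.5661.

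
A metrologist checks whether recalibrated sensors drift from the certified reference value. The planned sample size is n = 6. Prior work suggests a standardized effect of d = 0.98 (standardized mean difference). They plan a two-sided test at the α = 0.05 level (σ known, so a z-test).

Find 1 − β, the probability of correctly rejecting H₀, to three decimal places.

Power ≈ 0.670

Noncentrality parameter: δ = d·√n = 0.98 × √6 = 2.4005
Two-sided α = 0.05 → critical value z_{0.025} = 1.960.
Power = Φ(δ − 1.960) + Φ(−δ − 1.960) = Φ(0.441) + Φ(-4.360) = 0.6702 + 0.0000 = 0.6702.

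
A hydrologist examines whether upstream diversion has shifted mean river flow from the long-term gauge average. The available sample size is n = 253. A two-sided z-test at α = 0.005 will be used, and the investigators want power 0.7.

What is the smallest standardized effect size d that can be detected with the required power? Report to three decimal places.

Required noncentrality: δ = z_{0.0025} + z_{0.30} = 2.807 + 0.524 = 3.331.
(The second rejection-region term Φ(−δ − z_{α/2}) is negligible and dropped.)
δ = d·√n ⇒ d = δ/√n = 3.331/√253 = 0.2094.

d ≈ 0.209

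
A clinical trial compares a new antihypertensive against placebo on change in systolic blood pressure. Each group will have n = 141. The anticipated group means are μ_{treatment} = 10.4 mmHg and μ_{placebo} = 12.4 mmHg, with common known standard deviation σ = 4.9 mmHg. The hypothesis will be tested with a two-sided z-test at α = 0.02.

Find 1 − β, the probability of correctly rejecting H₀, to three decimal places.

Standardized effect: d = |μ_{treatment} − μ_{placebo}| / σ = |10.4 − 12.4| / 4.9 = 0.4082
Noncentrality parameter: δ = d·√(n/2) = 0.4082 × √(141/2) = 3.4271
Critical value for a two-sided test at α = 0.02: z_{α/2} = 2.326.
Power = Φ(δ − 2.326) + Φ(−δ − 2.326) = Φ(1.101) + Φ(-5.753) = 0.8645 + 0.0000 = 0.8645.

Power ≈ 0.865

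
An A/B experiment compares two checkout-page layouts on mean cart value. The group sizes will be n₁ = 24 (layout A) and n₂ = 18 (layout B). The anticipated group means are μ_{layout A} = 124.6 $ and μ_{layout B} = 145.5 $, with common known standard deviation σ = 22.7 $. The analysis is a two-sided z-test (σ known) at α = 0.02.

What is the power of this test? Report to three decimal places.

Standardized effect: d = |μ_{layout A} − μ_{layout B}| / σ = |124.6 − 145.5| / 22.7 = 0.9207
Noncentrality parameter: δ = d / √(1/n₁ + 1/n₂) = 0.9207 / √(1/24 + 1/18) = 2.9528
Critical value for a two-sided test at α = 0.02: z_{α/2} = 2.326.
Power = Φ(δ − 2.326) + Φ(−δ − 2.326) = Φ(0.626) + Φ(-5.279) = 0.7345 + 0.0000 = 0.7345.

Power ≈ 0.734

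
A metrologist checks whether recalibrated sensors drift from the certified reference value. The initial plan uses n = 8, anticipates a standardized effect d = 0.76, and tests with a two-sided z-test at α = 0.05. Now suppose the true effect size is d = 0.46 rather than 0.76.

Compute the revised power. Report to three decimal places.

With d = 0.46: δ = d·√n = 0.46 × √8 = 1.3011. Critical value z_{0.025} = 1.960.
Revised power = Φ(δ − 1.960) + Φ(−δ − 1.960) = Φ(-0.659) + Φ(-3.261) = 0.2550 + 0.0006 = 0.2555.

Power ≈ 0.256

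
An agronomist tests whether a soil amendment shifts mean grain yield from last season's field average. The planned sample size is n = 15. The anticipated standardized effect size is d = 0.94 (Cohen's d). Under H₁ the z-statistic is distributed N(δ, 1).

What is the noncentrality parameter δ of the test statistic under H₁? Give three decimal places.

δ = d·√n = 0.94 × √15 = 3.6406

δ ≈ 3.641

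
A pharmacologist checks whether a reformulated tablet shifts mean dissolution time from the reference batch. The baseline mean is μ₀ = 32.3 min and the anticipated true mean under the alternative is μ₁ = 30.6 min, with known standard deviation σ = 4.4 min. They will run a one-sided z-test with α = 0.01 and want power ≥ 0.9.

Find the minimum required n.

n = 88

Standardized effect: d = |μ₁ − μ₀| / σ = |30.6 − 32.3| / 4.4 = 0.3864
Set Φ(δ − 2.326) = 0.9; then δ − 2.326 = Φ⁻¹(0.9) = 1.282, giving δ = 3.608.
δ = d·√n ⇒ n = (δ/d)² = (3.608 / 0.3864)² = 87.20.
Rounding up, n = 88.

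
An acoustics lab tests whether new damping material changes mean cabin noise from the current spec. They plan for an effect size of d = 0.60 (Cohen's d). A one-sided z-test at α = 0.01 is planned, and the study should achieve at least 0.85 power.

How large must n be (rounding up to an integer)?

n = 32

Set Φ(δ − 2.326) = 0.85; then δ − 2.326 = Φ⁻¹(0.85) = 1.036, giving δ = 3.363.
δ = d·√n ⇒ n = (δ/d)² = (3.363 / 0.60)² = 31.41.
Round up to the next whole unit.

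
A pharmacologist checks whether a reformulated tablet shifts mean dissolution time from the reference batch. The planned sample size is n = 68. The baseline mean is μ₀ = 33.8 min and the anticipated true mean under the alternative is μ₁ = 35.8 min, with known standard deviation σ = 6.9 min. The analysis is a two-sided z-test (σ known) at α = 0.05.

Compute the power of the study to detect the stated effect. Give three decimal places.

Standardized effect: d = |μ₁ − μ₀| / σ = |35.8 − 33.8| / 6.9 = 0.2899
Noncentrality parameter: δ = d·√n = 0.2899 × √68 = 2.3902
Critical value for a two-sided test at α = 0.05: z_{α/2} = 1.960.
Power = Φ(δ − 1.960) + Φ(−δ − 1.960) = Φ(0.430) + Φ(-4.350) = 0.6665 + 0.0000 = 0.6665.

Power ≈ 0.666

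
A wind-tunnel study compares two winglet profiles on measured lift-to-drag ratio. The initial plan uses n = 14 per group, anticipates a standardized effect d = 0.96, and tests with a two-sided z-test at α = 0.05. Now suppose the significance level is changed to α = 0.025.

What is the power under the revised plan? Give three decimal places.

δ = d·√(n/2) = 0.96 × √(14/2) = 2.5399 (unchanged). New critical value: z_{0.0125} = 2.241.
Revised power = Φ(δ − 2.241) + Φ(−δ − 2.241) = Φ(0.299) + Φ(-4.781) = 0.6173 + 0.0000 = 0.6173.

Power ≈ 0.617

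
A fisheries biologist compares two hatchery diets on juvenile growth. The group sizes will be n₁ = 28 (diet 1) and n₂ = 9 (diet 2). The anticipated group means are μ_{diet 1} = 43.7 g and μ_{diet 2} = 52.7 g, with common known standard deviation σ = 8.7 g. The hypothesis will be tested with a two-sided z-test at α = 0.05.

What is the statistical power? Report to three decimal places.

Standardized effect: d = |μ_{diet 1} − μ_{diet 2}| / σ = |43.7 − 52.7| / 8.7 = 1.0345
Noncentrality parameter: δ = d / √(1/n₁ + 1/n₂) = 1.0345 / √(1/28 + 1/9) = 2.6997
Two-sided α = 0.05 → critical value z_{0.025} = 1.960.
Power = Φ(δ − 1.960) + Φ(−δ − 1.960) = Φ(0.740) + Φ(-4.660) = 0.7703 + 0.0000 = 0.7703.

Power ≈ 0.770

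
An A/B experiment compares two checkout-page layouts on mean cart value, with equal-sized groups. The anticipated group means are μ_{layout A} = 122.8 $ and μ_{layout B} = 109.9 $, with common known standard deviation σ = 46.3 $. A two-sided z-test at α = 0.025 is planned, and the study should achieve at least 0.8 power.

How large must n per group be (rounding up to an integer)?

Standardized effect: d = |μ_{layout A} − μ_{layout B}| / σ = |122.8 − 109.9| / 46.3 = 0.2786
For power 0.8 need Φ(δ − z_{0.0125}) = 0.8, so δ = z_{0.0125} + z_{0.20} = 2.241 + 0.842 = 3.083.
(Ignoring the negligible lower-tail rejection probability gives the usual closed-form inversion.)
δ = d·√(n/2) ⇒ n = 2(δ/d)² = 2 × (3.083 / 0.2786)² = 244.89.
Round up to the next whole unit.

n = 245 per group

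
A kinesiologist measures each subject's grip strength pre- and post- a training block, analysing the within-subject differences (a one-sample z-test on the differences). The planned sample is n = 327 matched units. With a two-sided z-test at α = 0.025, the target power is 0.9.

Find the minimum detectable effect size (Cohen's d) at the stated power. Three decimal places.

d ≈ 0.195

Required noncentrality: δ = z_{0.0125} + z_{0.10} = 2.241 + 1.282 = 3.523.
(The second rejection-region term Φ(−δ − z_{α/2}) is negligible and dropped.)
δ = d·√n ⇒ d = δ/√n = 3.523/√327 = 0.1948.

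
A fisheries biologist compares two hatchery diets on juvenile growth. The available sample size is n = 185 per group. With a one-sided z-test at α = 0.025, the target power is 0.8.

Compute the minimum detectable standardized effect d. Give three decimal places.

d ≈ 0.291

Required noncentrality: δ = z_{0.025} + z_{0.20} = 1.960 + 0.842 = 2.802.
δ = d·√(n/2) ⇒ d = δ/√(n/2) = 2.802/√(185/2) = 0.2913.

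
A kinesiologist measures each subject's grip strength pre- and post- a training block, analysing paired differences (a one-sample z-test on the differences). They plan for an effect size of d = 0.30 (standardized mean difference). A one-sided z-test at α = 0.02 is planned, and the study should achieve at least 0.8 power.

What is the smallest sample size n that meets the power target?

For power 0.8 need Φ(δ − z_{0.02}) = 0.8, so δ = z_{0.02} + z_{0.20} = 2.054 + 0.842 = 2.895.
δ = d·√n ⇒ n = (δ/d)² = (2.895 / 0.30)² = 93.15.
Rounding up, n = 94.

n = 94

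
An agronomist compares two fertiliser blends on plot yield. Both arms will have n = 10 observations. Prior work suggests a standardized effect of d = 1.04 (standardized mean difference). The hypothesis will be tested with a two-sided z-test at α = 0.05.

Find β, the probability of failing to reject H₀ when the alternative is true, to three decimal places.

Noncentrality parameter: δ = d·√(n/2) = 1.04 × √(10/2) = 2.3255
Critical value for a two-sided test at α = 0.05: z_{α/2} = 1.960.
Power = Φ(δ − 1.960) + Φ(−δ − 1.960) = Φ(0.366) + Φ(-4.285) = 0.6426 + 0.0000 = 0.6427.
Type II error: β = 1 − power = 1 − 0.6427 = 0.3573.

β ≈ 0.357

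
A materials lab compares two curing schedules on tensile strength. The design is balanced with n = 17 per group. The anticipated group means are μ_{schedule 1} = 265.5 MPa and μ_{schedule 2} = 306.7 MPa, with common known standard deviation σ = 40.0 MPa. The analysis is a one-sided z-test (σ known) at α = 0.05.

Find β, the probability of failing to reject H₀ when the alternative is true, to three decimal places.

β ≈ 0.087

Standardized effect: d = |μ_{schedule 1} − μ_{schedule 2}| / σ = |265.5 − 306.7| / 40.0 = 1.0300
Noncentrality parameter: δ = d·√(n/2) = 1.0300 × √(17/2) = 3.0029
Critical value for a one-sided test at α = 0.05: z_α = 1.645.
Power = Φ(δ − 1.645) = Φ(1.358) = 0.9128.
Type II error: β = 1 − power = 1 − 0.9128 = 0.0872.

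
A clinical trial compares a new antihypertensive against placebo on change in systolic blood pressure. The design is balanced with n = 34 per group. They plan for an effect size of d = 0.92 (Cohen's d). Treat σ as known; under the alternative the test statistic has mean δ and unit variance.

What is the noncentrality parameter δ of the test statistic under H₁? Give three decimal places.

δ ≈ 3.793

δ = d·√(n/2) = 0.92 × √(34/2) = 3.7933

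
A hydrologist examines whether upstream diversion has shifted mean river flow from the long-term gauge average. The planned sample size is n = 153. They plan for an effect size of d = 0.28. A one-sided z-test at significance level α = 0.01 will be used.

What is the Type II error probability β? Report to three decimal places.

Noncentrality parameter: δ = d·√n = 0.28 × √153 = 3.4634
One-sided α = 0.01 → critical value z_{0.01} = 2.326.
Power = P(Z > 2.326 − δ) = Φ(1.137) = 0.8722.
Type II error: β = 1 − power = 1 − 0.8722 = 0.1278.

β ≈ 0.128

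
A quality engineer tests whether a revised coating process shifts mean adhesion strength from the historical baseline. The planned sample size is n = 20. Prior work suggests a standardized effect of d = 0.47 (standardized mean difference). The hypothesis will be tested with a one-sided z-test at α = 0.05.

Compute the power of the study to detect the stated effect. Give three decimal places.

Power ≈ 0.676

Noncentrality parameter: δ = d·√n = 0.47 × √20 = 2.1019
One-sided α = 0.05 → critical value z_{0.05} = 1.645.
Power = P(Z > 1.645 − δ) = Φ(0.457) = 0.6762.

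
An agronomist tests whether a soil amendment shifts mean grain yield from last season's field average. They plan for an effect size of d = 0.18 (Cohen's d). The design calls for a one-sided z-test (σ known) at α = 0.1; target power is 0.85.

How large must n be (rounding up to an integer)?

For power 0.85 need Φ(δ − z_{0.1}) = 0.85, so δ = z_{0.1} + z_{0.15} = 1.282 + 1.036 = 2.318.
δ = d·√n ⇒ n = (δ/d)² = (2.318 / 0.18)² = 165.84.
Round up to the next whole unit.

n = 166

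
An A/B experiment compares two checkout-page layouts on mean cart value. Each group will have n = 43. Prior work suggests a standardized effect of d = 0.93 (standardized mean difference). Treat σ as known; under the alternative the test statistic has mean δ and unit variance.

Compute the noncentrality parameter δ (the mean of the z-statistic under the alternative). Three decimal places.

δ ≈ 4.312

δ = d·√(n/2) = 0.93 × √(43/2) = 4.3122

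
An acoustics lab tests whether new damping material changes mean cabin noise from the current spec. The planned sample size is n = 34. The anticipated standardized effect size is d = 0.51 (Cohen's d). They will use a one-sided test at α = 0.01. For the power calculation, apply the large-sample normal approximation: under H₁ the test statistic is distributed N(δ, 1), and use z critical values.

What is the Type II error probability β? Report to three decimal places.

Noncentrality parameter: δ = d·√n = 0.51 × √34 = 2.9738
Critical value for a one-sided test at α = 0.01: z_α = 2.326.
Power = Φ(δ − 2.326) = Φ(0.647) = 0.7413.
Type II error: β = 1 − power = 1 − 0.7413 = 0.2587.

β ≈ 0.259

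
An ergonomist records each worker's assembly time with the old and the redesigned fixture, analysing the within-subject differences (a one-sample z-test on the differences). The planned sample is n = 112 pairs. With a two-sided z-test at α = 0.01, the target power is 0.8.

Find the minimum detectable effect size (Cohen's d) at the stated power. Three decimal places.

Required noncentrality: δ = z_{0.005} + z_{0.20} = 2.576 + 0.842 = 3.417.
(Lower-tail contribution to power is negligible for δ > 0.)
δ = d·√n ⇒ d = δ/√n = 3.417/√112 = 0.3229.

d ≈ 0.323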